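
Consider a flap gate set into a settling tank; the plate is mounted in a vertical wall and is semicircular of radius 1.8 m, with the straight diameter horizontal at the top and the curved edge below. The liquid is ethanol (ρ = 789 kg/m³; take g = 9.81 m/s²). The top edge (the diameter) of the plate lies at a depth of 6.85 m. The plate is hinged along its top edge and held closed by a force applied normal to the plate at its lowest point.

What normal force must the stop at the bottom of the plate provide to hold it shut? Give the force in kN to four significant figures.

γ = ρg = 789 × 9.81 / 1000 = 7.74009 kN/m³.
The centroid of a semicircle lies 4r/(3π) = 0.763944 m from the diameter, here below the top edge, so the centroid depth is h_c = 6.85 + 0.763944 = 7.61394 m.
A = πr²/2 = π × 1.8²/2 = 5.08938 m².
Resultant F = γ·h_c·A = 7.74009 × 7.61394 × 5.08938 = 299.93 kN.
I_c = (π/8 − 8/(9π))·r⁴ = 0.109757 × 1.8⁴ = 1.15219 m⁴.
Centre of pressure: y_p = y_c + I_c/(y_c·A) = 7.61394 + 1.15219/(7.61394 × 5.08938) = 7.61394 + 0.0297338 = 7.64367 m along the plane.
The resultant acts 0.763944 + 0.0297338 = 0.793678 m (along the plate) below the hinge at the top edge, so the moment about the hinge is M = F × 0.793678 = 299.93 × 0.793678 = 238.048 kN·m.
A normal force at the bottom, 1.8 m from the hinge, must supply this moment: P = 238.048/1.8 = 132.249 kN.

P ≈ 132.2 kN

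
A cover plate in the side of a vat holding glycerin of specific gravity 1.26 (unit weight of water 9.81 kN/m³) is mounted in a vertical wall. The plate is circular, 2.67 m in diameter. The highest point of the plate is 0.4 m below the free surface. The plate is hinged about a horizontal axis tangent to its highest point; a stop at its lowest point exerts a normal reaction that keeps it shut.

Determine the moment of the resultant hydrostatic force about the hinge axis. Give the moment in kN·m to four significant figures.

γ = 1.26 × 9.81 = 12.3606 kN/m³.
The centroid is at the centre, 1.335 m below the top of the plate, so the centroid depth is h_c = 0.4 + 1.335 = 1.735 m.
A = π(1.335)² = 5.59902 m².
Resultant F = γ·h_c·A = 12.3606 × 1.735 × 5.59902 = 120.075 kN.
I_c = πr⁴/4 = π × 1.335⁴/4 = 2.49468 m⁴.
Centre of pressure: y_p = y_c + I_c/(y_c·A) = 1.735 + 2.49468/(1.735 × 5.59902) = 1.735 + 0.256805 = 1.99181 m along the plane.
The resultant acts 1.335 + 0.256805 = 1.5918 m (along the plate) below the hinge at the top edge, so the moment about the hinge is M = F × 1.5918 = 120.075 × 1.5918 = 191.135 kN·m.

M ≈ 191.1 kN·m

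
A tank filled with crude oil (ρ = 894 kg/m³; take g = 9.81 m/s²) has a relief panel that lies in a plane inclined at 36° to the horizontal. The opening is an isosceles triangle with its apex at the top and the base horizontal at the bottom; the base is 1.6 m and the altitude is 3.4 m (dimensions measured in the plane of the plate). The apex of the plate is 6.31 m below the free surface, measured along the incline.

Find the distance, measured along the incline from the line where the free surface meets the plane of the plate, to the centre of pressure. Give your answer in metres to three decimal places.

γ = ρg = 894 × 9.81 / 1000 = 8.77014 kN/m³.
Let θ = 36° be the plate's angle to the horizontal; measure y along the incline from where the plane meets the free surface. Vertical depth h = y·sinθ with sinθ = 0.587785.
With the apex up, the centroid sits 2h/3 = 2 × 3.4/3 = 2.26667 m below the apex, so y_c = 6.31 + 2.26667 = 8.57667 m and h_c = 8.57667 × 0.587785 = 5.04124 m.
A = ½ × 1.6 × 3.4 = 2.72 m².
Resultant F = γ·h_c·A = 8.77014 × 5.04124 × 2.72 = 120.258 kN.
I_c = b·h³/36 = 1.6 × 3.4³/36 = 1.74684 m⁴.
Centre of pressure: y_p = y_c + I_c/(y_c·A) = 8.57667 + 1.74684/(8.57667 × 2.72) = 8.57667 + 0.0748799 = 8.65155 m along the plane.

y_p = 8.652 m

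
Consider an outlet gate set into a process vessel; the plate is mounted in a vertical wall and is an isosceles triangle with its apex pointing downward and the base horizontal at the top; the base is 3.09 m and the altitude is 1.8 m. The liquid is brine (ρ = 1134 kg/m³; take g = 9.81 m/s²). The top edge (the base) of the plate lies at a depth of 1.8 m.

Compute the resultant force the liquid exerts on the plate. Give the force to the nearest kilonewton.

γ = ρg = 1134 × 9.81 / 1000 = 11.12454 kN/m³.
With the apex down, the centroid sits h/3 = 1.8/3 = 0.6 m below the base (the top edge), so the centroid depth is h_c = 1.8 + 0.6 = 2.4 m.
A = ½ × 3.09 × 1.8 = 2.781 m².
Resultant F = γ·h_c·A = 11.12454 × 2.4 × 2.781 = 74.2496 kN.

F ≈ 74 kN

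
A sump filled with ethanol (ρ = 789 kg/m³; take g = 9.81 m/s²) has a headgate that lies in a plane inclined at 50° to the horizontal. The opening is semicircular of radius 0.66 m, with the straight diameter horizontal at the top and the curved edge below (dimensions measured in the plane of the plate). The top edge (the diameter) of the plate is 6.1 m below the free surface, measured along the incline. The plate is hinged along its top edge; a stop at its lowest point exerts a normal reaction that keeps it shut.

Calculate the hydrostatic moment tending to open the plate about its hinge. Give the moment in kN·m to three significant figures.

M ≈ 7.37 kN·m

γ = ρg = 789 × 9.81 / 1000 = 7.74009 kN/m³.
Let θ = 50° be the plate's angle to the horizontal; measure y along the incline from where the plane meets the free surface. Vertical depth h = y·sinθ with sinθ = 0.766044.
The centroid of a semicircle lies 4r/(3π) = 0.280113 m from the diameter, here below the top edge, so y_c = 6.1 + 0.280113 = 6.38011 m and h_c = 6.38011 × 0.766044 = 4.88744 m.
A = πr²/2 = π × 0.66²/2 = 0.684239 m².
Resultant F = γ·h_c·A = 7.74009 × 4.88744 × 0.684239 = 25.8842 kN.
I_c = (π/8 − 8/(9π))·r⁴ = 0.109757 × 0.66⁴ = 0.0208261 m⁴.
Centre of pressure: y_p = y_c + I_c/(y_c·A) = 6.38011 + 0.0208261/(6.38011 × 0.684239) = 6.38011 + 0.00477059 = 6.38488 m along the plane.
The resultant acts 0.280113 + 0.00477059 = 0.284884 m (along the plate) below the hinge at the top edge, so the moment about the hinge is M = F × 0.284884 = 25.8842 × 0.284884 = 7.37399 kN·m.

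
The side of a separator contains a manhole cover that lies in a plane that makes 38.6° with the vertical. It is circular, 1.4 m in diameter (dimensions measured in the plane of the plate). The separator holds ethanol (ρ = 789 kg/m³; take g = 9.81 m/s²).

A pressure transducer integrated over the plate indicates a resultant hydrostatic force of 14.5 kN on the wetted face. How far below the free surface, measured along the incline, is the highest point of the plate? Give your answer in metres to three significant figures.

y_top ≈ 0.857 m

γ = ρg = 789 × 9.81 / 1000 = 7.74009 kN/m³.
A = π(0.7)² = 1.53938 m².
From F = γ·h_c·A, the centroid depth is h_c = 14.5/(7.74009 × 1.53938) = 1.21696 m.
The plate makes 38.6° with the vertical, i.e. θ = 90° − 38.6° = 51.4° to the horizontal. Measuring y along the incline from the free-surface line, vertical depth h = y·sinθ with sinθ = 0.781520.
Along the incline, y_c = h_c/sinθ = 1.21696/0.781520 = 1.55717 m.
The centroid is at the centre, 0.7 m below the top of the plate, so the highest point sits at y_top = 1.55717 − 0.7 = 0.85717 m along the incline.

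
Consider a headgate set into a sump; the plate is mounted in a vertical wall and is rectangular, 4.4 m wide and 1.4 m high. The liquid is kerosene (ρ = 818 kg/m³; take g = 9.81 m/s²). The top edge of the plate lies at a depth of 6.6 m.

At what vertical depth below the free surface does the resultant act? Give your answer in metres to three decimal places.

γ = ρg = 818 × 9.81 / 1000 = 8.02458 kN/m³.
The centroid lies 1.4/2 = 0.7 m below the top edge, so the centroid depth is h_c = 6.6 + 0.7 = 7.3 m.
A = 4.4 × 1.4 = 6.16 m².
Resultant F = γ·h_c·A = 8.02458 × 7.3 × 6.16 = 360.849 kN.
I_c = b·h³/12 = 4.4 × 1.4³/12 = 1.00613 m⁴.
Centre of pressure: y_p = y_c + I_c/(y_c·A) = 7.3 + 1.00613/(7.3 × 6.16) = 7.3 + 0.0223744 = 7.32237 m along the plane.

h_p = 7.322 m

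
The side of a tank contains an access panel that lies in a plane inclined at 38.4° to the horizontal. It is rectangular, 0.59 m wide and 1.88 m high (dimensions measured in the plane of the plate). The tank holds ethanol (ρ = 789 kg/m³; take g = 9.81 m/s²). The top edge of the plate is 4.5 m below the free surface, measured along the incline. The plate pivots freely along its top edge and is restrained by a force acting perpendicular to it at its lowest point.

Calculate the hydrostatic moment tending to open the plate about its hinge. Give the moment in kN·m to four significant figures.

M ≈ 28.84 kN·m

γ = ρg = 789 × 9.81 / 1000 = 7.74009 kN/m³.
Let θ = 38.4° be the plate's angle to the horizontal; measure y along the incline from where the plane meets the free surface. Vertical depth h = y·sinθ with sinθ = 0.621148.
The centroid lies 1.88/2 = 0.94 m below the top edge, so y_c = 4.5 + 0.94 = 5.44 m and h_c = 5.44 × 0.621148 = 3.37905 m.
A = 0.59 × 1.88 = 1.1092 m².
Resultant F = γ·h_c·A = 7.74009 × 3.37905 × 1.1092 = 29.0102 kN.
I_c = b·h³/12 = 0.59 × 1.88³/12 = 0.326696 m⁴.
Centre of pressure: y_p = y_c + I_c/(y_c·A) = 5.44 + 0.326696/(5.44 × 1.1092) = 5.44 + 0.0541421 = 5.49414 m along the plane.
The resultant acts 0.94 + 0.0541421 = 0.994142 m (along the plate) below the hinge at the top edge, so the moment about the hinge is M = F × 0.994142 = 29.0102 × 0.994142 = 28.8403 kN·m.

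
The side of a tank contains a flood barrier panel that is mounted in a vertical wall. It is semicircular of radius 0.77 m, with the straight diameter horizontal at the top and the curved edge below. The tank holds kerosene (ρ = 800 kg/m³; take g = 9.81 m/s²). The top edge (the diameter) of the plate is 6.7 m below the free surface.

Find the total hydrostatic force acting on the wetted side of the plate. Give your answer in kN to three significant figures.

γ = ρg = 800 × 9.81 / 1000 = 7.848 kN/m³.
The centroid of a semicircle lies 4r/(3π) = 0.326798 m from the diameter, here below the top edge, so the centroid depth is h_c = 6.7 + 0.326798 = 7.0268 m.
A = πr²/2 = π × 0.77²/2 = 0.931325 m².
Resultant F = γ·h_c·A = 7.848 × 7.0268 × 0.931325 = 51.3592 kN.

F ≈ 51.4 kN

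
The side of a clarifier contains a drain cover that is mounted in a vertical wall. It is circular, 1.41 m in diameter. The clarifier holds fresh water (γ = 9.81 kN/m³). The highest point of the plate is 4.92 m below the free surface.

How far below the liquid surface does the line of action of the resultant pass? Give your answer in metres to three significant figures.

h_p = 5.65 m

γ = 9.81 kN/m³.
The centroid is at the centre, 0.705 m below the top of the plate, so the centroid depth is h_c = 4.92 + 0.705 = 5.625 m.
A = π(0.705)² = 1.56145 m².
Resultant F = γ·h_c·A = 9.81 × 5.625 × 1.56145 = 86.1628 kN.
I_c = πr⁴/4 = π × 0.705⁴/4 = 0.19402 m⁴.
Centre of pressure: y_p = y_c + I_c/(y_c·A) = 5.625 + 0.19402/(5.625 × 1.56145) = 5.625 + 0.02209 = 5.64709 m along the plane.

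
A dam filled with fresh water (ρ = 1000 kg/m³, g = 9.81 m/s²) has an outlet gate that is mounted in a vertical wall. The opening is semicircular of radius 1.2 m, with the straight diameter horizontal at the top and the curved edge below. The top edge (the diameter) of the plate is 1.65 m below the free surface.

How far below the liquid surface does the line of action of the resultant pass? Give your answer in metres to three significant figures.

γ = ρg = 1000 × 9.81 = 9810 N/m³ = 9.81 kN/m³.
The centroid of a semicircle lies 4r/(3π) = 0.509296 m from the diameter, here below the top edge, so the centroid depth is h_c = 1.65 + 0.509296 = 2.1593 m.
A = πr²/2 = π × 1.2²/2 = 2.26195 m².
Resultant F = γ·h_c·A = 9.81 × 2.1593 × 2.26195 = 47.9143 kN.
I_c = (π/8 − 8/(9π))·r⁴ = 0.109757 × 1.2⁴ = 0.227592 m⁴.
Centre of pressure: y_p = y_c + I_c/(y_c·A) = 2.1593 + 0.227592/(2.1593 × 2.26195) = 2.1593 + 0.0465973 = 2.2059 m along the plane.

h_p = 2.21 m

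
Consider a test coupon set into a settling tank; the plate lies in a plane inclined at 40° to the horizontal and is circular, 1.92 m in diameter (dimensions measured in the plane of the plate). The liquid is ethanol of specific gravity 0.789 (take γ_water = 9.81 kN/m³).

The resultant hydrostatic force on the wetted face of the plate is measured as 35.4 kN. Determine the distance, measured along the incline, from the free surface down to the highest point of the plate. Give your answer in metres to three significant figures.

y_top ≈ 1.50 m

γ = 0.789 × 9.81 = 7.74009 kN/m³.
A = π(0.96)² = 2.89529 m².
From F = γ·h_c·A, the centroid depth is h_c = 35.4/(7.74009 × 2.89529) = 1.57967 m.
Let θ = 40° be the plate's angle to the horizontal; measure y along the incline from where the plane meets the free surface. Vertical depth h = y·sinθ with sinθ = 0.642788.
Along the incline, y_c = h_c/sinθ = 1.57967/0.642788 = 2.45753 m.
The centroid is at the centre, 0.96 m below the top of the plate, so the highest point sits at y_top = 2.45753 − 0.96 = 1.49753 m along the incline.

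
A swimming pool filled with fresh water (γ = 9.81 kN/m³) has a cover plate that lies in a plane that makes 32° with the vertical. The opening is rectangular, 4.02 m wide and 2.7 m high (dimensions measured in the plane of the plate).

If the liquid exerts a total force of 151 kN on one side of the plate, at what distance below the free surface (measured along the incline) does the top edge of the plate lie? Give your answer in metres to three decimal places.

y_top ≈ 0.322 m

γ = 9.81 kN/m³.
A = 4.02 × 2.7 = 10.854 m².
From F = γ·h_c·A, the centroid depth is h_c = 151/(9.81 × 10.854) = 1.41814 m.
The plate makes 32° with the vertical, i.e. θ = 90° − 32° = 58° to the horizontal. Measuring y along the incline from the free-surface line, vertical depth h = y·sinθ with sinθ = 0.848048.
Along the incline, y_c = h_c/sinθ = 1.41814/0.848048 = 1.67224 m.
The centroid lies 2.7/2 = 1.35 m below the top edge, so the top edge sits at y_top = 1.67224 − 1.35 = 0.32224 m along the incline.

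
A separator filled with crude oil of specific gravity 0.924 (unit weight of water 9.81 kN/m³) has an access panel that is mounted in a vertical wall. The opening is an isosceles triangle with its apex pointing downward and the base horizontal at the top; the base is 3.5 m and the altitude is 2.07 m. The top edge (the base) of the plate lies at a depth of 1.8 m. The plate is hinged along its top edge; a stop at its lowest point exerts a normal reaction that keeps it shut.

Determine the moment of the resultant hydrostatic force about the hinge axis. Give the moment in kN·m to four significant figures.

γ = 0.924 × 9.81 = 9.06444 kN/m³.
With the apex down, the centroid sits h/3 = 2.07/3 = 0.69 m below the base (the top edge), so the centroid depth is h_c = 1.8 + 0.69 = 2.49 m.
A = ½ × 3.5 × 2.07 = 3.6225 m².
Resultant F = γ·h_c·A = 9.06444 × 2.49 × 3.6225 = 81.7615 kN.
I_c = b·h³/36 = 3.5 × 2.07³/36 = 0.862336 m⁴.
Centre of pressure: y_p = y_c + I_c/(y_c·A) = 2.49 + 0.862336/(2.49 × 3.6225) = 2.49 + 0.0956024 = 2.5856 m along the plane.
The resultant acts 0.69 + 0.0956024 = 0.785602 m (along the plate) below the hinge at the top edge, so the moment about the hinge is M = F × 0.785602 = 81.7615 × 0.785602 = 64.232 kN·m.

M ≈ 64.23 kN·m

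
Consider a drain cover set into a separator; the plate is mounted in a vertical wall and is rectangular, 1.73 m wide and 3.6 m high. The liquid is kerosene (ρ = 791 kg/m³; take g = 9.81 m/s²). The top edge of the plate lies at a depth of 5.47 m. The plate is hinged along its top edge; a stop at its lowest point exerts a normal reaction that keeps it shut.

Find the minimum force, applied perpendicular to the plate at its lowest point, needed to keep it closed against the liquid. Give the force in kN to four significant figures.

P ≈ 190.2 kN

γ = ρg = 791 × 9.81 / 1000 = 7.75971 kN/m³.
The centroid lies 3.6/2 = 1.8 m below the top edge, so the centroid depth is h_c = 5.47 + 1.8 = 7.27 m.
A = 1.73 × 3.6 = 6.228 m².
Resultant F = γ·h_c·A = 7.75971 × 7.27 × 6.228 = 351.341 kN.
I_c = b·h³/12 = 1.73 × 3.6³/12 = 6.72624 m⁴.
Centre of pressure: y_p = y_c + I_c/(y_c·A) = 7.27 + 6.72624/(7.27 × 6.228) = 7.27 + 0.148556 = 7.41856 m along the plane.
The resultant acts 1.8 + 0.148556 = 1.94856 m (along the plate) below the hinge at the top edge, so the moment about the hinge is M = F × 1.94856 = 351.341 × 1.94856 = 684.609 kN·m.
A normal force at the bottom, 3.6 m from the hinge, must supply this moment: P = 684.609/3.6 = 190.169 kN.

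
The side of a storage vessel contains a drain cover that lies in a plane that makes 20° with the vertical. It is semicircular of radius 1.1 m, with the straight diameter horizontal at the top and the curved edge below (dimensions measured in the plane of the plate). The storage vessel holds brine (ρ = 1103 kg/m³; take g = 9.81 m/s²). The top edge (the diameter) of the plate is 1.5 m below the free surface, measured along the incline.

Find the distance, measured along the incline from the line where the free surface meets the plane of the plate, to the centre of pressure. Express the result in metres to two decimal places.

y_p = 2.01 m

γ = ρg = 1103 × 9.81 / 1000 = 10.82043 kN/m³.
The plate makes 20° with the vertical, i.e. θ = 90° − 20° = 70° to the horizontal. Measuring y along the incline from the free-surface line, vertical depth h = y·sinθ with sinθ = 0.939693.
The centroid of a semicircle lies 4r/(3π) = 0.466854 m from the diameter, here below the top edge, so y_c = 1.5 + 0.466854 = 1.96685 m and h_c = 1.96685 × 0.939693 = 1.84824 m.
A = πr²/2 = π × 1.1²/2 = 1.90066 m².
Resultant F = γ·h_c·A = 10.82043 × 1.84824 × 1.90066 = 38.0108 kN.
I_c = (π/8 − 8/(9π))·r⁴ = 0.109757 × 1.1⁴ = 0.160695 m⁴.
Centre of pressure: y_p = y_c + I_c/(y_c·A) = 1.96685 + 0.160695/(1.96685 × 1.90066) = 1.96685 + 0.042986 = 2.00984 m along the plane.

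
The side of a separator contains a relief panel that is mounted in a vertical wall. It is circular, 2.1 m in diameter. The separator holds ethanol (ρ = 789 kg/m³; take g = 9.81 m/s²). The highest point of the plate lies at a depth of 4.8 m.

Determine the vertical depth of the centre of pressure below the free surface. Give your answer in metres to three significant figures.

h_p = 5.90 m

γ = ρg = 789 × 9.81 / 1000 = 7.74009 kN/m³.
The centroid is at the centre, 1.05 m below the top of the plate, so the centroid depth is h_c = 4.8 + 1.05 = 5.85 m.
A = π(1.05)² = 3.46361 m².
Resultant F = γ·h_c·A = 7.74009 × 5.85 × 3.46361 = 156.831 kN.
I_c = πr⁴/4 = π × 1.05⁴/4 = 0.954656 m⁴.
Centre of pressure: y_p = y_c + I_c/(y_c·A) = 5.85 + 0.954656/(5.85 × 3.46361) = 5.85 + 0.0471153 = 5.89712 m along the plane.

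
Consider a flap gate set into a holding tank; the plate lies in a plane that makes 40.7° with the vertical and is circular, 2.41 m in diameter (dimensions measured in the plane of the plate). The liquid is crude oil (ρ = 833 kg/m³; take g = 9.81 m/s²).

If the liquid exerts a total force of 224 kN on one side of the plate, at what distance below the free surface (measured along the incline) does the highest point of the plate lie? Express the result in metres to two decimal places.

y_top ≈ 6.72 m

γ = ρg = 833 × 9.81 / 1000 = 8.17173 kN/m³.
A = π(1.205)² = 4.56167 m².
From F = γ·h_c·A, the centroid depth is h_c = 224/(8.17173 × 4.56167) = 6.00911 m.
The plate makes 40.7° with the vertical, i.e. θ = 90° − 40.7° = 49.3° to the horizontal. Measuring y along the incline from the free-surface line, vertical depth h = y·sinθ with sinθ = 0.758134.
Along the incline, y_c = h_c/sinθ = 6.00911/0.758134 = 7.92618 m.
The centroid is at the centre, 1.205 m below the top of the plate, so the highest point sits at y_top = 7.92618 − 1.205 = 6.72118 m along the incline.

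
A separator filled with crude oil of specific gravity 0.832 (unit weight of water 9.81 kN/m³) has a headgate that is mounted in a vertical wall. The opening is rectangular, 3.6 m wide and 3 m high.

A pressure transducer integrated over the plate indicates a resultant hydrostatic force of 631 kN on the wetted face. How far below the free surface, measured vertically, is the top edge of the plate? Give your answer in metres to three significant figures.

γ = 0.832 × 9.81 = 8.16192 kN/m³.
A = 3.6 × 3 = 10.8 m².
From F = γ·h_c·A, the centroid depth is h_c = 631/(8.16192 × 10.8) = 7.15836 m.
The centroid lies 3/2 = 1.5 m below the top edge, so the top edge sits at h_top = 7.15836 − 1.5 = 5.65836 m below the surface.

d_top ≈ 5.66 m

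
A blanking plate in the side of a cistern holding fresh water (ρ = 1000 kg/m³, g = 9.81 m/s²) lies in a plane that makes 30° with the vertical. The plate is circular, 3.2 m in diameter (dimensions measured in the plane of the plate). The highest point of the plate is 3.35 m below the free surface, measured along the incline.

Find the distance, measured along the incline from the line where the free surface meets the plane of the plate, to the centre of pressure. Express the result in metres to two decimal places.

γ = ρg = 1000 × 9.81 = 9810 N/m³ = 9.81 kN/m³.
The plate makes 30° with the vertical, i.e. θ = 90° − 30° = 60° to the horizontal. Measuring y along the incline from the free-surface line, vertical depth h = y·sinθ with sinθ = 0.866025.
The centroid is at the centre, 1.6 m below the top of the plate, so y_c = 3.35 + 1.6 = 4.95 m and h_c = 4.95 × 0.866025 = 4.28682 m.
A = π(1.6)² = 8.04248 m².
Resultant F = γ·h_c·A = 9.81 × 4.28682 × 8.04248 = 338.216 kN.
I_c = πr⁴/4 = π × 1.6⁴/4 = 5.14719 m⁴.
Centre of pressure: y_p = y_c + I_c/(y_c·A) = 4.95 + 5.14719/(4.95 × 8.04248) = 4.95 + 0.129293 = 5.07929 m along the plane.

y_p = 5.08 m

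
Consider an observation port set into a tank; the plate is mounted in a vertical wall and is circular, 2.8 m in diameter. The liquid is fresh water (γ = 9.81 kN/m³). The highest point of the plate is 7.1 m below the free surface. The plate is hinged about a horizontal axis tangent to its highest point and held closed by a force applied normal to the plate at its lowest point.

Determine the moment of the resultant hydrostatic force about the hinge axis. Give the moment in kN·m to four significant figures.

M ≈ 748.4 kN·m

γ = 9.81 kN/m³.
The centroid is at the centre, 1.4 m below the top of the plate, so the centroid depth is h_c = 7.1 + 1.4 = 8.5 m.
A = π(1.4)² = 6.15752 m².
Resultant F = γ·h_c·A = 9.81 × 8.5 × 6.15752 = 513.445 kN.
I_c = πr⁴/4 = π × 1.4⁴/4 = 3.01719 m⁴.
Centre of pressure: y_p = y_c + I_c/(y_c·A) = 8.5 + 3.01719/(8.5 × 6.15752) = 8.5 + 0.0576472 = 8.55765 m along the plane.
The resultant acts 1.4 + 0.0576472 = 1.45765 m (along the plate) below the hinge at the top edge, so the moment about the hinge is M = F × 1.45765 = 513.445 × 1.45765 = 748.423 kN·m.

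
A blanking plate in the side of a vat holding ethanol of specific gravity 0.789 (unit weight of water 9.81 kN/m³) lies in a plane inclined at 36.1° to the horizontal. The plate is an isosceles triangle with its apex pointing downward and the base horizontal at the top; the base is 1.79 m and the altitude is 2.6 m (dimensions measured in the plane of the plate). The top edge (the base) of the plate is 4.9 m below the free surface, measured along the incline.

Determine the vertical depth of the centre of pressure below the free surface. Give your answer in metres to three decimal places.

h_p = 3.436 m

γ = 0.789 × 9.81 = 7.74009 kN/m³.
Let θ = 36.1° be the plate's angle to the horizontal; measure y along the incline from where the plane meets the free surface. Vertical depth h = y·sinθ with sinθ = 0.589196.
With the apex down, the centroid sits h/3 = 2.6/3 = 0.866667 m below the base (the top edge), so y_c = 4.9 + 0.866667 = 5.76667 m and h_c = 5.76667 × 0.589196 = 3.3977 m.
A = ½ × 1.79 × 2.6 = 2.327 m².
Resultant F = γ·h_c·A = 7.74009 × 3.3977 × 2.327 = 61.1966 kN.
I_c = b·h³/36 = 1.79 × 2.6³/36 = 0.873918 m⁴.
Centre of pressure: y_p = y_c + I_c/(y_c·A) = 5.76667 + 0.873918/(5.76667 × 2.327) = 5.76667 + 0.0651252 = 5.8318 m along the plane.
Vertically, h_p = y_p·sinθ = 5.8318 × 0.589196 = 3.43607 m.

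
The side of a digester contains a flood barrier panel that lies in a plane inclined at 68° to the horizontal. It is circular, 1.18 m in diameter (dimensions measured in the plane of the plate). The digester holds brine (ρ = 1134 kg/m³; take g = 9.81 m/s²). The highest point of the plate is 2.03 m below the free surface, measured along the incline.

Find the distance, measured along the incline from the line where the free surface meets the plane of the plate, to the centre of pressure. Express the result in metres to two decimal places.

γ = ρg = 1134 × 9.81 / 1000 = 11.12454 kN/m³.
Let θ = 68° be the plate's angle to the horizontal; measure y along the incline from where the plane meets the free surface. Vertical depth h = y·sinθ with sinθ = 0.927184.
The centroid is at the centre, 0.59 m below the top of the plate, so y_c = 2.03 + 0.59 = 2.62 m and h_c = 2.62 × 0.927184 = 2.42922 m.
A = π(0.59)² = 1.09359 m².
Resultant F = γ·h_c·A = 11.12454 × 2.42922 × 1.09359 = 29.5531 kN.
I_c = πr⁴/4 = π × 0.59⁴/4 = 0.0951695 m⁴.
Centre of pressure: y_p = y_c + I_c/(y_c·A) = 2.62 + 0.0951695/(2.62 × 1.09359) = 2.62 + 0.0332156 = 2.65322 m along the plane.

y_p = 2.65 m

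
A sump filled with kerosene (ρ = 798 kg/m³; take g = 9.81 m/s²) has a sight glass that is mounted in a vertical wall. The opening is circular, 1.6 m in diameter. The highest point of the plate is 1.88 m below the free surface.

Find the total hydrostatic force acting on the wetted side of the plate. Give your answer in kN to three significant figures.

F ≈ 42.2 kN

γ = ρg = 798 × 9.81 / 1000 = 7.82838 kN/m³.
The centroid is at the centre, 0.8 m below the top of the plate, so the centroid depth is h_c = 1.88 + 0.8 = 2.68 m.
A = π(0.8)² = 2.01062 m².
Resultant F = γ·h_c·A = 7.82838 × 2.68 × 2.01062 = 42.1829 kN.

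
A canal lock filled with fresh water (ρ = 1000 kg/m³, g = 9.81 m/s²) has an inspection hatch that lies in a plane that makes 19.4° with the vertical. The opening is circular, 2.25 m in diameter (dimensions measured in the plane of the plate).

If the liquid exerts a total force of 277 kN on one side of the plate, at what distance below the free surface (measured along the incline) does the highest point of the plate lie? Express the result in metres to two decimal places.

y_top ≈ 6.40 m

γ = ρg = 1000 × 9.81 = 9810 N/m³ = 9.81 kN/m³.
A = π(1.125)² = 3.97608 m².
From F = γ·h_c·A, the centroid depth is h_c = 277/(9.81 × 3.97608) = 7.10159 m.
The plate makes 19.4° with the vertical, i.e. θ = 90° − 19.4° = 70.6° to the horizontal. Measuring y along the incline from the free-surface line, vertical depth h = y·sinθ with sinθ = 0.943223.
Along the incline, y_c = h_c/sinθ = 7.10159/0.943223 = 7.52907 m.
The centroid is at the centre, 1.125 m below the top of the plate, so the highest point sits at y_top = 7.52907 − 1.125 = 6.40407 m along the incline.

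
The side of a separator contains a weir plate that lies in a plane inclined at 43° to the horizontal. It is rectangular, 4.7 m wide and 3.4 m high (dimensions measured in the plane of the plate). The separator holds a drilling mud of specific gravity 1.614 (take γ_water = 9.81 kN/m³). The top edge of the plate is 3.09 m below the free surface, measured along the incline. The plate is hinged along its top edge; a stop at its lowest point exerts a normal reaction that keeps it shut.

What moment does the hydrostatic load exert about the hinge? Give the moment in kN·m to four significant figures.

M ≈ 1571 kN·m

γ = 1.614 × 9.81 = 15.83334 kN/m³.
Let θ = 43° be the plate's angle to the horizontal; measure y along the incline from where the plane meets the free surface. Vertical depth h = y·sinθ with sinθ = 0.681998.
The centroid lies 3.4/2 = 1.7 m below the top edge, so y_c = 3.09 + 1.7 = 4.79 m and h_c = 4.79 × 0.681998 = 3.26677 m.
A = 4.7 × 3.4 = 15.98 m².
Resultant F = γ·h_c·A = 15.83334 × 3.26677 × 15.98 = 826.548 kN.
I_c = b·h³/12 = 4.7 × 3.4³/12 = 15.3941 m⁴.
Centre of pressure: y_p = y_c + I_c/(y_c·A) = 4.79 + 15.3941/(4.79 × 15.98) = 4.79 + 0.201114 = 4.99111 m along the plane.
The resultant acts 1.7 + 0.201114 = 1.90111 m (along the plate) below the hinge at the top edge, so the moment about the hinge is M = F × 1.90111 = 826.548 × 1.90111 = 1571.36 kN·m.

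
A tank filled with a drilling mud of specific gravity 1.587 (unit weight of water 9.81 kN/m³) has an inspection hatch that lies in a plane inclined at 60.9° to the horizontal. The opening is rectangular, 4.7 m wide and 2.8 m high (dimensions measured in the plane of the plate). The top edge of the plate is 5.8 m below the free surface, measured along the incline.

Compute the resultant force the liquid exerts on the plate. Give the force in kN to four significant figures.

γ = 1.587 × 9.81 = 15.56847 kN/m³.
Let θ = 60.9° be the plate's angle to the horizontal; measure y along the incline from where the plane meets the free surface. Vertical depth h = y·sinθ with sinθ = 0.873772.
The centroid lies 2.8/2 = 1.4 m below the top edge, so y_c = 5.8 + 1.4 = 7.2 m and h_c = 7.2 × 0.873772 = 6.29116 m.
A = 4.7 × 2.8 = 13.16 m².
Resultant F = γ·h_c·A = 15.56847 × 6.29116 × 13.16 = 1288.94 kN.

F ≈ 1289 kN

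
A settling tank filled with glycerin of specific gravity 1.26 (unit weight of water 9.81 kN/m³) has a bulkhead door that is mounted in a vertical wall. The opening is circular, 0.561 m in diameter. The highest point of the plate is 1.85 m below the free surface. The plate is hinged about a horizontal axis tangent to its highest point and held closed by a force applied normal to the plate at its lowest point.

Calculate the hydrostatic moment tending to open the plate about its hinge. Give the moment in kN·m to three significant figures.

M ≈ 1.89 kN·m

γ = 1.26 × 9.81 = 12.3606 kN/m³.
The centroid is at the centre, 0.2805 m below the top of the plate, so the centroid depth is h_c = 1.85 + 0.2805 = 2.1305 m.
A = π(0.2805)² = 0.247181 m².
Resultant F = γ·h_c·A = 12.3606 × 2.1305 × 0.247181 = 6.50933 kN.
I_c = πr⁴/4 = π × 0.2805⁴/4 = 0.00486207 m⁴.
Centre of pressure: y_p = y_c + I_c/(y_c·A) = 2.1305 + 0.00486207/(2.1305 × 0.247181) = 2.1305 + 0.00923261 = 2.13973 m along the plane.
The resultant acts 0.2805 + 0.00923261 = 0.289733 m (along the plate) below the hinge at the top edge, so the moment about the hinge is M = F × 0.289733 = 6.50933 × 0.289733 = 1.88597 kN·m.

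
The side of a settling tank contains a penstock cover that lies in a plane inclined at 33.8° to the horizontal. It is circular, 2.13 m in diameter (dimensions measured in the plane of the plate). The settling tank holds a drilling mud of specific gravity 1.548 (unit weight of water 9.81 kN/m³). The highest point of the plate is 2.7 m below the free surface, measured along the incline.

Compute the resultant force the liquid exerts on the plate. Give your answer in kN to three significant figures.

F ≈ 113 kN

γ = 1.548 × 9.81 = 15.18588 kN/m³.
Let θ = 33.8° be the plate's angle to the horizontal; measure y along the incline from where the plane meets the free surface. Vertical depth h = y·sinθ with sinθ = 0.556296.
The centroid is at the centre, 1.065 m below the top of the plate, so y_c = 2.7 + 1.065 = 3.765 m and h_c = 3.765 × 0.556296 = 2.09445 m.
A = π(1.065)² = 3.56327 m².
Resultant F = γ·h_c·A = 15.18588 × 2.09445 × 3.56327 = 113.334 kN.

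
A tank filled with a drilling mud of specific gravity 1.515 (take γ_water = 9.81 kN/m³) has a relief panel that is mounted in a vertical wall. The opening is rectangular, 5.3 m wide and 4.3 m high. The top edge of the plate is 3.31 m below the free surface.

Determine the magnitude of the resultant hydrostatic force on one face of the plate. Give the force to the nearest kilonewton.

F ≈ 1849 kN

γ = 1.515 × 9.81 = 14.86215 kN/m³.
The centroid lies 4.3/2 = 2.15 m below the top edge, so the centroid depth is h_c = 3.31 + 2.15 = 5.46 m.
A = 5.3 × 4.3 = 22.79 m².
Resultant F = γ·h_c·A = 14.86215 × 5.46 × 22.79 = 1849.35 kN.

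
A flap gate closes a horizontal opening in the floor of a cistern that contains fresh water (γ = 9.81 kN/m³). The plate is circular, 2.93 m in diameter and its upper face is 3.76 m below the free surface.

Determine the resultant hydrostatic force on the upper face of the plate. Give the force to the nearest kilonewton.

F ≈ 249 kN

γ = 9.81 kN/m³.
The plate is horizontal, so pressure is uniform at p = γ·h = 9.81 × 3.76 = 36.8856 kN/m².
A = π(1.465)² = 6.74256 m².
F = p·A = 36.8856 × 6.74256 = 248.703 kN.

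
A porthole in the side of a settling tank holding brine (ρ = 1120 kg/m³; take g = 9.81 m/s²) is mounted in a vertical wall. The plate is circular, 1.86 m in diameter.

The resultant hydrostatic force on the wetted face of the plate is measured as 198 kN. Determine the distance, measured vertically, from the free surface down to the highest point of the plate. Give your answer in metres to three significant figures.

d_top ≈ 5.70 m

γ = ρg = 1120 × 9.81 / 1000 = 10.9872 kN/m³.
A = π(0.93)² = 2.71716 m².
From F = γ·h_c·A, the centroid depth is h_c = 198/(10.9872 × 2.71716) = 6.63228 m.
The centroid is at the centre, 0.93 m below the top of the plate, so the highest point sits at h_top = 6.63228 − 0.93 = 5.70228 m below the surface.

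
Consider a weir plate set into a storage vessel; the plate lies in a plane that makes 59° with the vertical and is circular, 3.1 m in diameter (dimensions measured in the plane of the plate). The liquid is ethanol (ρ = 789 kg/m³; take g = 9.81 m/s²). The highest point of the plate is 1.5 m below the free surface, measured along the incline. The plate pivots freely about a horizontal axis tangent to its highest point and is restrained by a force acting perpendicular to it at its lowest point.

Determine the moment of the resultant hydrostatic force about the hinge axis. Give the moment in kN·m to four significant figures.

γ = ρg = 789 × 9.81 / 1000 = 7.74009 kN/m³.
The plate makes 59° with the vertical, i.e. θ = 90° − 59° = 31° to the horizontal. Measuring y along the incline from the free-surface line, vertical depth h = y·sinθ with sinθ = 0.515038.
The centroid is at the centre, 1.55 m below the top of the plate, so y_c = 1.5 + 1.55 = 3.05 m and h_c = 3.05 × 0.515038 = 1.57087 m.
A = π(1.55)² = 7.54768 m².
Resultant F = γ·h_c·A = 7.74009 × 1.57087 × 7.54768 = 91.7698 kN.
I_c = πr⁴/4 = π × 1.55⁴/4 = 4.53332 m⁴.
Centre of pressure: y_p = y_c + I_c/(y_c·A) = 3.05 + 4.53332/(3.05 × 7.54768) = 3.05 + 0.196926 = 3.24693 m along the plane.
The resultant acts 1.55 + 0.196926 = 1.74693 m (along the plate) below the hinge at the top edge, so the moment about the hinge is M = F × 1.74693 = 91.7698 × 1.74693 = 160.315 kN·m.

M ≈ 160.3 kN·m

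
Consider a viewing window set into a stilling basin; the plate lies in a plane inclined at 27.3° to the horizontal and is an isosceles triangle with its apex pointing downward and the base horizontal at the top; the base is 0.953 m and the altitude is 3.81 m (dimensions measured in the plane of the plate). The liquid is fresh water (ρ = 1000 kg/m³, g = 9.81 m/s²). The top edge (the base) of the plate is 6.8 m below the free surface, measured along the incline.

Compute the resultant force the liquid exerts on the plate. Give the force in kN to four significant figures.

F ≈ 65.92 kN

γ = ρg = 1000 × 9.81 = 9810 N/m³ = 9.81 kN/m³.
Let θ = 27.3° be the plate's angle to the horizontal; measure y along the incline from where the plane meets the free surface. Vertical depth h = y·sinθ with sinθ = 0.458650.
With the apex down, the centroid sits h/3 = 3.81/3 = 1.27 m below the base (the top edge), so y_c = 6.8 + 1.27 = 8.07 m and h_c = 8.07 × 0.458650 = 3.70131 m.
A = ½ × 0.953 × 3.81 = 1.81546 m².
Resultant F = γ·h_c·A = 9.81 × 3.70131 × 1.81546 = 65.9191 kN.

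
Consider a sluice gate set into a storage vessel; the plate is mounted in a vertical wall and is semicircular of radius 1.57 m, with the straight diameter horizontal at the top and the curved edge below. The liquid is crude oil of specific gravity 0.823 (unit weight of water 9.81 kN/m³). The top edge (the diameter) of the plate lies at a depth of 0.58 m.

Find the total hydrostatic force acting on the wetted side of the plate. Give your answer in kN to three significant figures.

γ = 0.823 × 9.81 = 8.07363 kN/m³.
The centroid of a semicircle lies 4r/(3π) = 0.666329 m from the diameter, here below the top edge, so the centroid depth is h_c = 0.58 + 0.666329 = 1.24633 m.
A = πr²/2 = π × 1.57²/2 = 3.87186 m².
Resultant F = γ·h_c·A = 8.07363 × 1.24633 × 3.87186 = 38.9602 kN.

F ≈ 39.0 kN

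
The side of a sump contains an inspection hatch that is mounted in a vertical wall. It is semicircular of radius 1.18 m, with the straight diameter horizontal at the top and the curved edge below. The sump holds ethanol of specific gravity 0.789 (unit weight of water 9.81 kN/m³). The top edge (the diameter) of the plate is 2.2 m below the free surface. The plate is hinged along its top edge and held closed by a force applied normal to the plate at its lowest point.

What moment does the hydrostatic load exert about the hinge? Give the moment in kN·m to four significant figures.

γ = 0.789 × 9.81 = 7.74009 kN/m³.
The centroid of a semicircle lies 4r/(3π) = 0.500808 m from the diameter, here below the top edge, so the centroid depth is h_c = 2.2 + 0.500808 = 2.70081 m.
A = πr²/2 = π × 1.18²/2 = 2.18718 m².
Resultant F = γ·h_c·A = 7.74009 × 2.70081 × 2.18718 = 45.7219 kN.
I_c = (π/8 − 8/(9π))·r⁴ = 0.109757 × 1.18⁴ = 0.212794 m⁴.
Centre of pressure: y_p = y_c + I_c/(y_c·A) = 2.70081 + 0.212794/(2.70081 × 2.18718) = 2.70081 + 0.0360231 = 2.73683 m along the plane.
The resultant acts 0.500808 + 0.0360231 = 0.536831 m (along the plate) below the hinge at the top edge, so the moment about the hinge is M = F × 0.536831 = 45.7219 × 0.536831 = 24.5449 kN·m.

M ≈ 24.54 kN·m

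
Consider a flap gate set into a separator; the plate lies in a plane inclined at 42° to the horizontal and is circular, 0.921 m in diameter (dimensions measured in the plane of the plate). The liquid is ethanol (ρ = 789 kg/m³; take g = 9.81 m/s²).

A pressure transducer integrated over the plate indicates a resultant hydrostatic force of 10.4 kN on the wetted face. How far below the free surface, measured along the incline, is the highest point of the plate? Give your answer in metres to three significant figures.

y_top ≈ 2.55 m

γ = ρg = 789 × 9.81 / 1000 = 7.74009 kN/m³.
A = π(0.4605)² = 0.666207 m².
From F = γ·h_c·A, the centroid depth is h_c = 10.4/(7.74009 × 0.666207) = 2.01687 m.
Let θ = 42° be the plate's angle to the horizontal; measure y along the incline from where the plane meets the free surface. Vertical depth h = y·sinθ with sinθ = 0.669131.
Along the incline, y_c = h_c/sinθ = 2.01687/0.669131 = 3.01416 m.
The centroid is at the centre, 0.4605 m below the top of the plate, so the highest point sits at y_top = 3.01416 − 0.4605 = 2.55366 m along the incline.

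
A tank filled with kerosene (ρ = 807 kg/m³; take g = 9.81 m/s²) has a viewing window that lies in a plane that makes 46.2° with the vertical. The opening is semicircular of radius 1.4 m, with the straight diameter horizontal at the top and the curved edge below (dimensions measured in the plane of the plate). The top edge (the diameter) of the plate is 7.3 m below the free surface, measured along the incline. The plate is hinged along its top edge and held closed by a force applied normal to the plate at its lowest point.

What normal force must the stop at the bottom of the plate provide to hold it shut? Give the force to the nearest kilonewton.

γ = ρg = 807 × 9.81 / 1000 = 7.91667 kN/m³.
The plate makes 46.2° with the vertical, i.e. θ = 90° − 46.2° = 43.8° to the horizontal. Measuring y along the incline from the free-surface line, vertical depth h = y·sinθ with sinθ = 0.692143.
The centroid of a semicircle lies 4r/(3π) = 0.594178 m from the diameter, here below the top edge, so y_c = 7.3 + 0.594178 = 7.89418 m and h_c = 7.89418 × 0.692143 = 5.4639 m.
A = πr²/2 = π × 1.4²/2 = 3.07876 m².
Resultant F = γ·h_c·A = 7.91667 × 5.4639 × 3.07876 = 133.175 kN.
I_c = (π/8 − 8/(9π))·r⁴ = 0.109757 × 1.4⁴ = 0.421642 m⁴.
Centre of pressure: y_p = y_c + I_c/(y_c·A) = 7.89418 + 0.421642/(7.89418 × 3.07876) = 7.89418 + 0.0173485 = 7.91153 m along the plane.
The resultant acts 0.594178 + 0.0173485 = 0.611526 m (along the plate) below the hinge at the top edge, so the moment about the hinge is M = F × 0.611526 = 133.175 × 0.611526 = 81.44 kN·m.
A normal force at the bottom, 1.4 m from the hinge, must supply this moment: P = 81.44/1.4 = 58.1714 kN.

P ≈ 58 kN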